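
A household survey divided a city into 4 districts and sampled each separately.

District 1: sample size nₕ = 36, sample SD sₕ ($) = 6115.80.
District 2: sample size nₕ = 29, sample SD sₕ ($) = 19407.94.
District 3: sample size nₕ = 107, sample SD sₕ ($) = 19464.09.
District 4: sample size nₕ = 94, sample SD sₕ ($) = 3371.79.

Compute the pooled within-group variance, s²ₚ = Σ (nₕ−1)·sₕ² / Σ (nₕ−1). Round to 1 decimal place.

202562259.1

Degrees of freedom: 35 + 28 + 106 + 93 = 262.
Σ(nₕ−1)sₕ² = 35·37403009.64 + 28·376668135.0436 + 106·378850799.5281 + 93·11368967.8041 = 53071311874.3807.
s²ₚ = 53071311874.3807 / 262 = 202562259.063... → 202562259.1.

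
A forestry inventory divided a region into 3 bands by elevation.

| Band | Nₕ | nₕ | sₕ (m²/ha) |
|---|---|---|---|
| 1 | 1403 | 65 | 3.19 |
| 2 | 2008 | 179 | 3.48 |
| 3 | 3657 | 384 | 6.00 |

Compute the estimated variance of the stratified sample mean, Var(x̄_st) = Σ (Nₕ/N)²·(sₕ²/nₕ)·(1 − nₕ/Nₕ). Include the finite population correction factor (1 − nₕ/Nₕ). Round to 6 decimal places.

0.033319

N = 7068. Term for each stratum: Wₕ²sₕ²/nₕ·(1−nₕ/Nₕ).
Var(x̄_st) = 0.005882863 + 0.004973817 + 0.022462038 = 0.033318718 → 0.033319.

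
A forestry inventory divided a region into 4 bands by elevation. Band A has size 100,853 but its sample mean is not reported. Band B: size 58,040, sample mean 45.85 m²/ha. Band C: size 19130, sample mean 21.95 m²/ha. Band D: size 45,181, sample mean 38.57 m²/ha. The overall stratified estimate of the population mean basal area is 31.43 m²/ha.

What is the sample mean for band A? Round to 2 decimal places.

21.73

Σ Nₕx̄ₕ = N·μ, so 100853·x̄_A = 223204·31.43 − (58040·45.85 + 19130·21.95 + 45181·38.57).
= 7015301.72 − 4823668.67 = 2191633.05.
x̄_A = 2191633.05 / 100853 = 21.7310... → 21.73.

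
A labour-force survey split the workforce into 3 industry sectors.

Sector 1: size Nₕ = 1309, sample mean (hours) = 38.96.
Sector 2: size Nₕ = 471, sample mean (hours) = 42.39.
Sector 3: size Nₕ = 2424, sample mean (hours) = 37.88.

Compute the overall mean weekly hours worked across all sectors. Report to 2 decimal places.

38.72

x̄_st = (Σ Nₕx̄ₕ) / (Σ Nₕ) = (1309·38.96 + 471·42.39 + 2424·37.88) / 4204
= 162785.45 / 4204 = 38.7216... → 38.72.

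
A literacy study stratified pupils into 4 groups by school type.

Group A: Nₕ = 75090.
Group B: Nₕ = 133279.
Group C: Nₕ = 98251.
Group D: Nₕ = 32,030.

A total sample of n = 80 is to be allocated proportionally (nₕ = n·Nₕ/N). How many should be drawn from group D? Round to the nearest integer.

Share of group D = 32030/338650 = 0.09458.
Allocate 80 × 0.09458 = 7.567... → 8.

8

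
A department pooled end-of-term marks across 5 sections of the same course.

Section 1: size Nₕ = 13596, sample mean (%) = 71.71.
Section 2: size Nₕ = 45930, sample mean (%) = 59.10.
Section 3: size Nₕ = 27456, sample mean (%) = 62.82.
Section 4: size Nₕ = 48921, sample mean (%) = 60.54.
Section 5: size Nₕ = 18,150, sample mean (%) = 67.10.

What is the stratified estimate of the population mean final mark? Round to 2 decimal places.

62.28

N = 13596 + 45930 + 27456 + 48921 + 18150 = 154053.
Weight each subgroup mean by Nₕ/N and sum.
Σ Nₕx̄ₕ = 13596·71.71 + 45930·59.10 + 27456·62.82 + 48921·60.54 + 18150·67.10 = 974969.16 + 2714463 + 1724785.92 + 2961677.34 + 1217865 = 9593760.42.
Divide by N: 9593760.42 / 154053 = 62.2757... → 62.28.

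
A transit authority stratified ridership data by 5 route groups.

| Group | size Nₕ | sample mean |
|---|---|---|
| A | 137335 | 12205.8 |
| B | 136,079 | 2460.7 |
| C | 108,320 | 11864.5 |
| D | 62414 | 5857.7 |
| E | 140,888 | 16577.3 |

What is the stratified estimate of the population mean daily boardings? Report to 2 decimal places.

x̄_st = (Σ Nₕx̄ₕ) / (Σ Nₕ) = (137335·12205.8 + 136079·2460.7 + 108320·11864.5 + 62414·5857.7 + 140888·16577.3) / 585036
= 5997440908.5 / 585036 = 10251.4049... → 10251.40.

10251.40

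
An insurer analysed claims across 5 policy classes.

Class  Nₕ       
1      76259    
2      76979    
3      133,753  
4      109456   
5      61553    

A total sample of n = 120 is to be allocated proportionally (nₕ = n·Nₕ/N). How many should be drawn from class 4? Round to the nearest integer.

N = 76259 + 76979 + 133753 + 109456 + 61553 = 458000.
n_4 = 120·109456/458000 = 28.678... → 29.

29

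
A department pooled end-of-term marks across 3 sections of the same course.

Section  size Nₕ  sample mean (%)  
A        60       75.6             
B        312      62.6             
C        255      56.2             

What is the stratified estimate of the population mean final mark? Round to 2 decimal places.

N = 627; weights Wₕ = Nₕ/N = (0.0957, 0.4976, 0.4067).
x̄_st = Σ Wₕ·x̄ₕ = 0.0957·75.6 + 0.4976·62.6 + 0.4067·56.2 ≈ 61.2411...
→ 61.24.

61.24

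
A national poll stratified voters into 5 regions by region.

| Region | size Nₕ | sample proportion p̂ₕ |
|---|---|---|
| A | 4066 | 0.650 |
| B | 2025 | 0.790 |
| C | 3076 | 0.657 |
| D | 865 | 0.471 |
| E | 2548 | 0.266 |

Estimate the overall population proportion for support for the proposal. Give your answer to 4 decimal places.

Wₕ = Nₕ/N with N = 12580: 0.3232, 0.1610, 0.2445, 0.0688, 0.2025.
p̂_st = 0.3232·0.650 + 0.1610·0.790 + 0.2445·0.657 + 0.0688·0.471 + 0.2025·0.266 ≈ 0.584163... → 0.5842.

0.5842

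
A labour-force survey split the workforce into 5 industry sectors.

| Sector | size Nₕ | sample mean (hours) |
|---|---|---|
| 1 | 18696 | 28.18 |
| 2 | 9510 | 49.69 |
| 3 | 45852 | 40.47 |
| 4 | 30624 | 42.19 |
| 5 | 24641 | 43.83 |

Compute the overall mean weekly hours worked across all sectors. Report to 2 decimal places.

N = 18696 + 9510 + 45852 + 30624 + 24641 = 129323.
The stratified mean weights each stratum mean by its population share Nₕ/N.
Σ Nₕx̄ₕ = 18696·28.18 + 9510·49.69 + 45852·40.47 + 30624·42.19 + 24641·43.83 = 526853.28 + 472551.9 + 1855630.44 + 1292026.56 + 1080015.03 = 5227077.21.
Divide by N: 5227077.21 / 129323 = 40.4188... → 40.42.

40.42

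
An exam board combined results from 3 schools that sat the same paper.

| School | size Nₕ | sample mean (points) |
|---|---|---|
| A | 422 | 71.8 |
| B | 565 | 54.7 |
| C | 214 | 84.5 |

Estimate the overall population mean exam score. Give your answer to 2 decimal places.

N = 422 + 565 + 214 = 1201.
Weight each subgroup mean by Nₕ/N and sum.
Σ Nₕx̄ₕ = 422·71.8 + 565·54.7 + 214·84.5 = 30299.6 + 30905.5 + 18083 = 79288.1.
Divide by N: 79288.1 / 1201 = 66.0184... → 66.02.

66.02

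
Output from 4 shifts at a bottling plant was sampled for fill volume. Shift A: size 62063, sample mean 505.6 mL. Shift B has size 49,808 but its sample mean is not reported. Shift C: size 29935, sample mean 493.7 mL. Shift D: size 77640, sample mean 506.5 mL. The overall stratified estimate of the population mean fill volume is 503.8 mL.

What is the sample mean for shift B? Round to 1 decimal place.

Σ Nₕx̄ₕ = N·μ, so 49808·x̄_B = 219446·503.8 − (62063·505.6 + 29935·493.7 + 77640·506.5).
= 110556894.8 − 85482622.3 = 25074272.5.
x̄_B = 25074272.5 / 49808 = 503.419... → 503.4.

503.4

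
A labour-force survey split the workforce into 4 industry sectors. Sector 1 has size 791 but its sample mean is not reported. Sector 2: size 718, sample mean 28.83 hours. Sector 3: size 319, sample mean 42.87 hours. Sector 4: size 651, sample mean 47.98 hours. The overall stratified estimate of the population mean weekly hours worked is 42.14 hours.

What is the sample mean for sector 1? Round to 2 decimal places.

49.12

N = 791 + 718 + 319 + 651 = 2479.
Overall total = μ·N = 42.14·2479 = 104465.06.
Subtract the known strata: 718·28.83 + 319·42.87 + 651·47.98 = 65610.45.
Remaining total for sector 1: 104465.06 − 65610.45 = 38854.61.
Divide by its size: 38854.61 / 791 = 49.1209... → 49.12.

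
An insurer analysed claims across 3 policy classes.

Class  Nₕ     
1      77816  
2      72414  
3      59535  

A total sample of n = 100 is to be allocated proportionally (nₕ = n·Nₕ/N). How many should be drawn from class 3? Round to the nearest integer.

28

N = 77816 + 72414 + 59535 = 209765.
n_3 = 100·59535/209765 = 28.382... → 28.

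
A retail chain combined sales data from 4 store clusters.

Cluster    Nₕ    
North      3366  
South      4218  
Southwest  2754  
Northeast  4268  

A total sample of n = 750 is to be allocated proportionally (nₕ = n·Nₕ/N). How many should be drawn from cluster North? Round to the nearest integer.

Share of cluster North = 3366/14606 = 0.23045.
Allocate 750 × 0.23045 = 172.840... → 173.

173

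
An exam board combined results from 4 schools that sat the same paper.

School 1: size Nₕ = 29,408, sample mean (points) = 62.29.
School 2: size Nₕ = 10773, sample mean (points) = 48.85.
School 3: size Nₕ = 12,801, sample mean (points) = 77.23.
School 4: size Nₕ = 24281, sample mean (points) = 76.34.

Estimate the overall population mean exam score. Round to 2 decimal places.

67.31

N = 29408 + 10773 + 12801 + 24281 = 77263.
Weight each subgroup mean by Nₕ/N and sum.
Σ Nₕx̄ₕ = 29408·62.29 + 10773·48.85 + 12801·77.23 + 24281·76.34 = 1831824.32 + 526261.05 + 988621.23 + 1853611.54 = 5200318.14.
Divide by N: 5200318.14 / 77263 = 67.3067... → 67.31.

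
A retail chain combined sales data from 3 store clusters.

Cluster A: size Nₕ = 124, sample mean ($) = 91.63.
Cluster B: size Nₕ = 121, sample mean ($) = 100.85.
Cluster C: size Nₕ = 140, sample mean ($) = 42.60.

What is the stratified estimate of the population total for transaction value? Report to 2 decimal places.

A: 124·91.63 = 11362.12
B: 121·100.85 = 12202.85
C: 140·42.60 = 5964
τ̂ = Σ Nₕx̄ₕ = 29528.97.

29528.97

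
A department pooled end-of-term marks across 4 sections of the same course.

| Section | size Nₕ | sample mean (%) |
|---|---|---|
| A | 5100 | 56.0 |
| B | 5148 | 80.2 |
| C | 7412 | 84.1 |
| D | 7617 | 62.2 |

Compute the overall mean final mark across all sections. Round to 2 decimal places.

71.04

x̄_st = (Σ Nₕx̄ₕ) / (Σ Nₕ) = (5100·56.0 + 5148·80.2 + 7412·84.1 + 7617·62.2) / 25277
= 1795596.2 / 25277 = 71.0368... → 71.04.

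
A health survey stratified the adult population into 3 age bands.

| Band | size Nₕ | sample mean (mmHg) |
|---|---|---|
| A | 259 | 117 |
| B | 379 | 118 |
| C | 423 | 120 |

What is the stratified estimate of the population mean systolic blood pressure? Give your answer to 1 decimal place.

118.6

N = 1061; weights Wₕ = Nₕ/N = (0.2441, 0.3572, 0.3987).
x̄_st = Σ Wₕ·x̄ₕ = 0.2441·117 + 0.3572·118 + 0.3987·120 ≈ 118.553...
→ 118.6.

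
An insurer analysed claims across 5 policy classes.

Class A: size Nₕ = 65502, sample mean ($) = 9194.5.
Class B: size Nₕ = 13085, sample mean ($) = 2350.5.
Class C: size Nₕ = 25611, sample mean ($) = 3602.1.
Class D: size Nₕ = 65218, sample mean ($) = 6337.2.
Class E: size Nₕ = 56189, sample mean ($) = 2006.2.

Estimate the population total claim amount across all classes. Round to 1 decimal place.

1251293696.0

A: 65502·9194.5 = 602258139
B: 13085·2350.5 = 30756292.5
C: 25611·3602.1 = 92253383.1
D: 65218·6337.2 = 413299509.6
E: 56189·2006.2 = 112726371.8
τ̂ = Σ Nₕx̄ₕ = 1251293696.0.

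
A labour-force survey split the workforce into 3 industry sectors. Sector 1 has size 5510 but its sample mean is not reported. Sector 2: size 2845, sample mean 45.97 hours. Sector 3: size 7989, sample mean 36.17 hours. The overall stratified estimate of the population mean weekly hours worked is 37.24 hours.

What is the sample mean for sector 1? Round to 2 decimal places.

N = 5510 + 2845 + 7989 = 16344.
Overall total = μ·N = 37.24·16344 = 608650.56.
Subtract the known strata: 2845·45.97 + 7989·36.17 = 419746.78.
Remaining total for sector 1: 608650.56 − 419746.78 = 188903.78.
Divide by its size: 188903.78 / 5510 = 34.2838... → 34.28.

34.28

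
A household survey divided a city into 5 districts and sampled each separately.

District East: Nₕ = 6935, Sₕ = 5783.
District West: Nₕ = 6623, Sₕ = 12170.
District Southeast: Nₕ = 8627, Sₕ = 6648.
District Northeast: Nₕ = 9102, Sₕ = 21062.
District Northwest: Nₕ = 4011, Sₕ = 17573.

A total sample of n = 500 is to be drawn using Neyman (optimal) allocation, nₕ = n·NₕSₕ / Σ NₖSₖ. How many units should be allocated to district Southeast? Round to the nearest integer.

65

East: NₕSₕ = 6935·5783 = 40105105
West: NₕSₕ = 6623·12170 = 80601910
Southeast: NₕSₕ = 8627·6648 = 57352296
Northeast: NₕSₕ = 9102·21062 = 191706324
Northwest: NₕSₕ = 4011·17573 = 70485303
Σ NₕSₕ = 440250938.
n_Southeast = 500·57352296/440250938 = 65.136... → 65.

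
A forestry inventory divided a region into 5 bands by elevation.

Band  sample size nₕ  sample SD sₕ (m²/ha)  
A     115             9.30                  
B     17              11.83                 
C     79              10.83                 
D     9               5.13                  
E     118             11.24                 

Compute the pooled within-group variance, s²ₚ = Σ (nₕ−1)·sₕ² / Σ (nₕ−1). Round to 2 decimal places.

Degrees of freedom: 114 + 16 + 78 + 8 + 117 = 333.
Σ(nₕ−1)sₕ² = 114·86.49 + 16·139.9489 + 78·117.2889 + 8·26.3169 + 117·126.3376 = 36239.611.
s²ₚ = 36239.611 / 333 = 108.8277... → 108.83.

108.83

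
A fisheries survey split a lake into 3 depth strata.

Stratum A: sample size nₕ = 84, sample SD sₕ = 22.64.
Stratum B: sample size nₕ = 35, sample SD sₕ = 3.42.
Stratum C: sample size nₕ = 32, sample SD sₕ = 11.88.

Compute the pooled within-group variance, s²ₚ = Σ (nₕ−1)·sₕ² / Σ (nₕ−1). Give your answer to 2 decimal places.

319.70

Degrees of freedom: 83 + 34 + 31 = 148.
Σ(nₕ−1)sₕ² = 83·512.5696 + 34·11.6964 + 31·141.1344 = 47316.1208.
s²ₚ = 47316.1208 / 148 = 319.7035... → 319.70.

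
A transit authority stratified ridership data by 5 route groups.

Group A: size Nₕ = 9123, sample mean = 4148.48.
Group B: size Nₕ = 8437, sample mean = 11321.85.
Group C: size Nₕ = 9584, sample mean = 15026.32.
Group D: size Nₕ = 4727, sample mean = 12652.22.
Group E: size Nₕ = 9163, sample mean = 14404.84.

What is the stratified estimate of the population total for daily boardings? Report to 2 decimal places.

Population total = Σ Nₕ·x̄ₕ (each stratum's size times its mean).
9123·4148.48 + 8437·11321.85 + 9584·15026.32 + 4727·12652.22 + 9163·14404.84 = 37846583.04 + 95522448.45 + 144012250.88 + 59807043.94 + 131991548.92 = 469179875.23.

469179875.23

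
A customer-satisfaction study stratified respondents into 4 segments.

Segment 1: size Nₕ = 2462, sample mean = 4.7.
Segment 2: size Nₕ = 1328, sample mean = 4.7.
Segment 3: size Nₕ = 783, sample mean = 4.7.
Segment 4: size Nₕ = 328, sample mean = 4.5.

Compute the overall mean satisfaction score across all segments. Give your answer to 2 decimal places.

4.69

N = 2462 + 1328 + 783 + 328 = 4901.
Weight each subgroup mean by Nₕ/N and sum.
Σ Nₕx̄ₕ = 2462·4.7 + 1328·4.7 + 783·4.7 + 328·4.5 = 11571.4 + 6241.6 + 3680.1 + 1476 = 22969.1.
Divide by N: 22969.1 / 4901 = 4.6866... → 4.69.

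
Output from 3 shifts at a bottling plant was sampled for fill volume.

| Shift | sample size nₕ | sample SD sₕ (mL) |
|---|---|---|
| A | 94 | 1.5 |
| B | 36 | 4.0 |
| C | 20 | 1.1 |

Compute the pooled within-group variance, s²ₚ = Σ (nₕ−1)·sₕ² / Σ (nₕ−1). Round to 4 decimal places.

Degrees of freedom: 93 + 35 + 19 = 147.
Σ(nₕ−1)sₕ² = 93·2.25 + 35·16 + 19·1.21 = 792.24.
s²ₚ = 792.24 / 147 = 5.389388... → 5.3894.

5.3894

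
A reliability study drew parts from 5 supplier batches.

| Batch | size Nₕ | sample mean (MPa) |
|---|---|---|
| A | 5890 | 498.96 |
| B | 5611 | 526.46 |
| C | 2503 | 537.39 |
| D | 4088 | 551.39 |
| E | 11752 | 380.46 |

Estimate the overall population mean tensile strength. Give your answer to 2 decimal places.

x̄_st = (Σ Nₕx̄ₕ) / (Σ Nₕ) = (5890·498.96 + 5611·526.46 + 2503·537.39 + 4088·551.39 + 11752·380.46) / 29844
= 13963176.87 / 29844 = 467.8722... → 467.87.

467.87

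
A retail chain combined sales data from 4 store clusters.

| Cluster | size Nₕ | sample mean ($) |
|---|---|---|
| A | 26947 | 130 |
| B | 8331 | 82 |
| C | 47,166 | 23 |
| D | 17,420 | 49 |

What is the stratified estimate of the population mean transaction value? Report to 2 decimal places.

61.33

N = 26947 + 8331 + 47166 + 17420 = 99864.
Overall mean = Σ (Nₕ/N)·x̄ₕ — weight by population share, not a simple average.
Σ Nₕx̄ₕ = 26947·130 + 8331·82 + 47166·23 + 17420·49 = 3503110 + 683142 + 1084818 + 853580 = 6124650.
Divide by N: 6124650 / 99864 = 61.3299... → 61.33.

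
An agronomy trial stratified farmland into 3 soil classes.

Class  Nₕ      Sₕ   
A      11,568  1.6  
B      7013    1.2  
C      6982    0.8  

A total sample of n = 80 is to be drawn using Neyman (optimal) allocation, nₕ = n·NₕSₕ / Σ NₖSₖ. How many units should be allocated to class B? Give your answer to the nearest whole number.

Σ NₕSₕ = 11568·1.6 + 7013·1.2 + 6982·0.8 = 32510.
Share for B: 8415.6/32510 = 0.25886.
n_B = 80 × 0.25886 = 20.709... → 21.

21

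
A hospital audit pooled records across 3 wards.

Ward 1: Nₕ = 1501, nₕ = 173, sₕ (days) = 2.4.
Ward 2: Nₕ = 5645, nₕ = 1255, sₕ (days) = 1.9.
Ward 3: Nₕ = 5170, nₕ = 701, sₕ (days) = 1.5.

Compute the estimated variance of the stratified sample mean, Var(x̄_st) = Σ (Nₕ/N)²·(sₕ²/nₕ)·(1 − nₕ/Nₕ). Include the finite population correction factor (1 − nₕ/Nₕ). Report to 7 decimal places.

N = 12316. Term for each stratum: Wₕ²sₕ²/nₕ·(1−nₕ/Nₕ).
Var(x̄_st) = 0.0004375380 + 0.0004699510 + 0.0004889068 = 0.0013963958 → 0.0013964.

0.0013964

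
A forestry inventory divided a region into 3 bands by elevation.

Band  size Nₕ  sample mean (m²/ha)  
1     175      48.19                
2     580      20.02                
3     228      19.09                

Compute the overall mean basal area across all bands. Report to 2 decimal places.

24.82

N = 175 + 580 + 228 = 983.
The stratified mean weights each stratum mean by its population share Nₕ/N.
Σ Nₕx̄ₕ = 175·48.19 + 580·20.02 + 228·19.09 = 8433.25 + 11611.6 + 4352.52 = 24397.37.
Divide by N: 24397.37 / 983 = 24.8193... → 24.82.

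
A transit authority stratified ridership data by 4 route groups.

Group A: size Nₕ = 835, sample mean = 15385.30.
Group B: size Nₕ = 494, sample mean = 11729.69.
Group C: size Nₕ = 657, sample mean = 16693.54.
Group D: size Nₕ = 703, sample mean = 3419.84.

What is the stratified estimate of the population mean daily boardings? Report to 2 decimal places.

x̄_st = (Σ Nₕx̄ₕ) / (Σ Nₕ) = (835·15385.30 + 494·11729.69 + 657·16693.54 + 703·3419.84) / 2689
= 32012995.66 / 2689 = 11905.1676... → 11905.17.

11905.17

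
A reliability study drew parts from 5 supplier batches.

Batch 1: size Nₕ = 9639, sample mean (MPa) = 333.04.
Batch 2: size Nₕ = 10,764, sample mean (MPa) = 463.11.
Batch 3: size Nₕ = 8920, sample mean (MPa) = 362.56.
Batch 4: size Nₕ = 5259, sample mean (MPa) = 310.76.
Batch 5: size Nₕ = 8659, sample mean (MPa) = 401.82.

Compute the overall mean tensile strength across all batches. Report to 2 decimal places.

N = 9639 + 10764 + 8920 + 5259 + 8659 = 43241.
Overall mean = Σ (Nₕ/N)·x̄ₕ — weight by population share, not a simple average.
Σ Nₕx̄ₕ = 9639·333.04 + 10764·463.11 + 8920·362.56 + 5259·310.76 + 8659·401.82 = 3210172.56 + 4984916.04 + 3234035.2 + 1634286.84 + 3479359.38 = 16542770.02.
Divide by N: 16542770.02 / 43241 = 382.5714... → 382.57.

382.57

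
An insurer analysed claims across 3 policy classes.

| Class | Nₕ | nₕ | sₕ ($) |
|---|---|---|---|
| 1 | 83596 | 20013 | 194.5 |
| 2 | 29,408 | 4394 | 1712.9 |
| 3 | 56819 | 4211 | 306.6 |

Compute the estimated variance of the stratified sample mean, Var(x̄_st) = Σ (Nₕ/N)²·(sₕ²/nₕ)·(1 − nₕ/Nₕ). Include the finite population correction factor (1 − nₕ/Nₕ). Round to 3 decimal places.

N = 169823; Wₕ = Nₕ/N.
class 1: (83596/169823)²·194.5²/20013·(1 − 20013/83596) = 0.348386
class 2: (29408/169823)²·1712.9²/4394·(1 − 4394/29408) = 17.031762
class 3: (56819/169823)²·306.6²/4211·(1 − 4211/56819) = 2.313723
Sum = 19.693871 → 19.694.

19.694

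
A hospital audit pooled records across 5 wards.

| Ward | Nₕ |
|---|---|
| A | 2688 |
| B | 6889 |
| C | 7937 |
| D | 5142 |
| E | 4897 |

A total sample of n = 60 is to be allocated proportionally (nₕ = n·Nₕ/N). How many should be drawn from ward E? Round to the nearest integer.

11

Share of ward E = 4897/27553 = 0.17773.
Allocate 60 × 0.17773 = 10.664... → 11.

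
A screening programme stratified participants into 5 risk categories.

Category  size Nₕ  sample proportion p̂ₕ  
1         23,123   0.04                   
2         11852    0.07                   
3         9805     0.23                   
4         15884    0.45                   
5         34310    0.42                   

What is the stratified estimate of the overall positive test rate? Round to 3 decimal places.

0.269

N = 23123 + 11852 + 9805 + 15884 + 34310 = 94974.
Overall proportion = Σ (Nₕ/N)·p̂ₕ.
Σ Nₕp̂ₕ = 924.92 + 829.64 + 2255.15 + 7147.8 + 14410.2 = 25567.71.
25567.71 / 94974 = 0.26921... → 0.269.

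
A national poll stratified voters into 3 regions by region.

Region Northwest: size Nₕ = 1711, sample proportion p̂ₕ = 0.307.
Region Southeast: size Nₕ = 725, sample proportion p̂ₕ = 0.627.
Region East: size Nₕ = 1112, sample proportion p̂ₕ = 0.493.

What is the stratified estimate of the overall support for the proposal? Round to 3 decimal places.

0.431

Wₕ = Nₕ/N with N = 3548: 0.4822, 0.2043, 0.3134.
p̂_st = 0.4822·0.307 + 0.2043·0.627 + 0.3134·0.493 ≈ 0.43068... → 0.431.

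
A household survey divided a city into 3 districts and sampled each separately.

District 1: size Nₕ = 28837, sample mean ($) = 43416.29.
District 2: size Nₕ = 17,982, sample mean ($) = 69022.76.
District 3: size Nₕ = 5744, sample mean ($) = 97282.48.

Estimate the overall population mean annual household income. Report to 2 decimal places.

58062.77

N = 28837 + 17982 + 5744 = 52563.
The stratified mean weights each stratum mean by its population share Nₕ/N.
Σ Nₕx̄ₕ = 28837·43416.29 + 17982·69022.76 + 5744·97282.48 = 1251995554.73 + 1241167270.32 + 558790565.12 = 3051953390.17.
Divide by N: 3051953390.17 / 52563 = 58062.7702... → 58062.77.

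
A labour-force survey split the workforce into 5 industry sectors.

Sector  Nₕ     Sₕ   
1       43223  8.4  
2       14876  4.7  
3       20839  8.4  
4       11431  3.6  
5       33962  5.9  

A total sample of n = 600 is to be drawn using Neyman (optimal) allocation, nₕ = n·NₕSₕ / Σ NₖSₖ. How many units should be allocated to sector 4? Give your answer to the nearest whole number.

Σ NₕSₕ = 43223·8.4 + 14876·4.7 + 20839·8.4 + 11431·3.6 + 33962·5.9 = 849565.4.
Share for 4: 41151.6/849565.4 = 0.04844.
n_4 = 600 × 0.04844 = 29.063... → 29.

29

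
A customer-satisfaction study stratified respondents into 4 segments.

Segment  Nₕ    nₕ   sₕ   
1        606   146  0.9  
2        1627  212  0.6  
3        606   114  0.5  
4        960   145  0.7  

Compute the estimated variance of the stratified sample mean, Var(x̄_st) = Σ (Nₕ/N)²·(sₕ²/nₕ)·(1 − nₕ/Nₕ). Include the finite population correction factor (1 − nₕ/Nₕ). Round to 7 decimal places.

0.0006065

N = 3799; Wₕ = Nₕ/N.
segment 1: (606/3799)²·0.9²/146·(1 − 146/606) = 0.0001071579
segment 2: (1627/3799)²·0.6²/212·(1 − 212/1627) = 0.0002708769
segment 3: (606/3799)²·0.5²/114·(1 − 114/606) = 0.0000453038
segment 4: (960/3799)²·0.7²/145·(1 − 145/960) = 0.0001831970
Sum = 0.0006065356 → 0.0006065.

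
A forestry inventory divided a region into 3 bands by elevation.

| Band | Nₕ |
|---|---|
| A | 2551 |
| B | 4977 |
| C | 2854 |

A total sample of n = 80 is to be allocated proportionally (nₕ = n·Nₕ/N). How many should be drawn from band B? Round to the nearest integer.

Share of band B = 4977/10382 = 0.47939.
Allocate 80 × 0.47939 = 38.351... → 38.

38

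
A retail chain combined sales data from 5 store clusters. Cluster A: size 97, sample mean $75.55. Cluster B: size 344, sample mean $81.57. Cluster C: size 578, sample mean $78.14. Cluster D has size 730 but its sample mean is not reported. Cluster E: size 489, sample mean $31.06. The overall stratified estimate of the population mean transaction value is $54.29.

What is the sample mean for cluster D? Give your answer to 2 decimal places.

35.29

Σ Nₕx̄ₕ = N·μ, so 730·x̄_D = 2238·54.29 − (97·75.55 + 344·81.57 + 578·78.14 + 489·31.06).
= 121501.02 − 95741.69 = 25759.33.
x̄_D = 25759.33 / 730 = 35.2868... → 35.29.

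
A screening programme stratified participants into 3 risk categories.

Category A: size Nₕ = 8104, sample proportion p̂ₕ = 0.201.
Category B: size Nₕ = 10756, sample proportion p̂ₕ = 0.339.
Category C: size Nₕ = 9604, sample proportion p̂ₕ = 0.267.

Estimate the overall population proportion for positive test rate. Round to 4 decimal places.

N = 8104 + 10756 + 9604 = 28464.
Overall proportion = Σ (Nₕ/N)·p̂ₕ.
Σ Nₕp̂ₕ = 1628.904 + 3646.284 + 2564.268 = 7839.456.
7839.456 / 28464 = 0.275417... → 0.2754.

0.2754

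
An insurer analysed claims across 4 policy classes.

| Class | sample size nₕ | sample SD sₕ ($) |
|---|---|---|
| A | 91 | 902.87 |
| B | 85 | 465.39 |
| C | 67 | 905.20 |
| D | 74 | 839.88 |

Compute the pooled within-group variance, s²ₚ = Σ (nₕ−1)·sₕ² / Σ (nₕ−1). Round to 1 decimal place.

Degrees of freedom: 90 + 84 + 66 + 73 = 313.
Σ(nₕ−1)sₕ² = 90·815174.2369 + 84·216587.8521 + 66·819387.04 + 73·705398.4144 = 197132689.7886.
s²ₚ = 197132689.7886 / 313 = 629816.900... → 629816.9.

629816.9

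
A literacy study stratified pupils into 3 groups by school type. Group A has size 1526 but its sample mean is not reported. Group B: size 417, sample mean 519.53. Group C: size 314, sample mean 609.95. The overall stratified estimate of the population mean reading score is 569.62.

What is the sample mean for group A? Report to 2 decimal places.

Σ Nₕx̄ₕ = N·μ, so 1526·x̄_A = 2257·569.62 − (417·519.53 + 314·609.95).
= 1285632.34 − 408168.31 = 877464.03.
x̄_A = 877464.03 / 1526 = 575.0092... → 575.01.

575.01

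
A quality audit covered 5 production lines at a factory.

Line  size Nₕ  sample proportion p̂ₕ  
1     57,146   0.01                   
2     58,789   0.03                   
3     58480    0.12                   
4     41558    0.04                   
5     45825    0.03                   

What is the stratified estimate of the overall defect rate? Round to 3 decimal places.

0.047

N = 57146 + 58789 + 58480 + 41558 + 45825 = 261798.
Overall proportion = Σ (Nₕ/N)·p̂ₕ.
Σ Nₕp̂ₕ = 571.46 + 1763.67 + 7017.6 + 1662.32 + 1374.75 = 12389.8.
12389.8 / 261798 = 0.04733... → 0.047.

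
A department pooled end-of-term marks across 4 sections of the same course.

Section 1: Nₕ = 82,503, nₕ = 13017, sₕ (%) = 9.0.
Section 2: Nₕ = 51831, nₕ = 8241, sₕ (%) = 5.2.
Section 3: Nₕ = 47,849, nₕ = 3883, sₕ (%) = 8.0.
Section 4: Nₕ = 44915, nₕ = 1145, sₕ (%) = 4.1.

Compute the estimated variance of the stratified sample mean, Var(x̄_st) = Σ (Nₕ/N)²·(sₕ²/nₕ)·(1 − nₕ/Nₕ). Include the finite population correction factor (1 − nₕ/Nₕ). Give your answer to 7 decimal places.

N = 227098. Term for each stratum: Wₕ²sₕ²/nₕ·(1−nₕ/Nₕ).
Var(x̄_st) = 0.0006916949 + 0.0001437397 + 0.0006723196 + 0.0005596333 = 0.0020673875 → 0.0020674.

0.0020674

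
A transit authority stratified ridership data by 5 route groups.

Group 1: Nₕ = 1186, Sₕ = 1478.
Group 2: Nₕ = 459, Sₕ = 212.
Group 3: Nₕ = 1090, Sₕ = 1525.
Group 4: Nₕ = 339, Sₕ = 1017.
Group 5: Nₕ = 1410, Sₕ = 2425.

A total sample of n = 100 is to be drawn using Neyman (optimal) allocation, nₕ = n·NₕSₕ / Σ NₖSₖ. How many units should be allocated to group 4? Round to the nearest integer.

5

1: NₕSₕ = 1186·1478 = 1752908
2: NₕSₕ = 459·212 = 97308
3: NₕSₕ = 1090·1525 = 1662250
4: NₕSₕ = 339·1017 = 344763
5: NₕSₕ = 1410·2425 = 3419250
Σ NₕSₕ = 7276479.
n_4 = 100·344763/7276479 = 4.738... → 5.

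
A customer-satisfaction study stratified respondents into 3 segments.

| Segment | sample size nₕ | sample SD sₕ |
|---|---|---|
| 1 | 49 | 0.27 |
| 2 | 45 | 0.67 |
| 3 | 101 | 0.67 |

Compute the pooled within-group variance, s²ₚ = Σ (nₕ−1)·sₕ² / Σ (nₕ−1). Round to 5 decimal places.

0.35490

1: (49−1)·0.27² = 48·0.0729 = 3.4992
2: (45−1)·0.67² = 44·0.4489 = 19.7516
3: (101−1)·0.67² = 100·0.4489 = 44.89
Numerator = 68.1408; denominator = Σ(nₕ−1) = 192.
s²ₚ = 68.1408/192 = 0.3549 → 0.35490.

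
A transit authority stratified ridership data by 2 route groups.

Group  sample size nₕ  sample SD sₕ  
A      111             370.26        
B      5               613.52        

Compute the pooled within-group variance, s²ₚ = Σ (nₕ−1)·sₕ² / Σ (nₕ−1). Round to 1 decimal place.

145489.5

Degrees of freedom: 110 + 4 = 114.
Σ(nₕ−1)sₕ² = 110·137092.4676 + 4·376406.7904 = 16585798.5976.
s²ₚ = 16585798.5976 / 114 = 145489.461... → 145489.5.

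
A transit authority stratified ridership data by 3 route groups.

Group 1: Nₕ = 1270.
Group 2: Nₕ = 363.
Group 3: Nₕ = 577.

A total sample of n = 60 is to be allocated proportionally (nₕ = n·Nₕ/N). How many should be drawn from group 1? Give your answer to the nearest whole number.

34

N = 1270 + 363 + 577 = 2210.
n_1 = 60·1270/2210 = 34.480... → 34.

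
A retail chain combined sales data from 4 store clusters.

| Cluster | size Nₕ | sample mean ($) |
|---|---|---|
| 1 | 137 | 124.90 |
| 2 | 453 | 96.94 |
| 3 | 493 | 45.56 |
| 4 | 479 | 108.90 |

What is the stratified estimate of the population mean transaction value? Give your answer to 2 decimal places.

N = 1562; weights Wₕ = Nₕ/N = (0.0877, 0.2900, 0.3156, 0.3067).
x̄_st = Σ Wₕ·x̄ₕ = 0.0877·124.90 + 0.2900·96.94 + 0.3156·45.56 + 0.3067·108.90 ≈ 86.8433...
→ 86.84.

86.84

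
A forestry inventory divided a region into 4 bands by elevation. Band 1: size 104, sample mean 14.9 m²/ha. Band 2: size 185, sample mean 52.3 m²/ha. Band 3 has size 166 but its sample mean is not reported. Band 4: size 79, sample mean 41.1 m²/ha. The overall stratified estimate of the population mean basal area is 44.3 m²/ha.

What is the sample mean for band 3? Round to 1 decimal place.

55.3

Σ Nₕx̄ₕ = N·μ, so 166·x̄_3 = 534·44.3 − (104·14.9 + 185·52.3 + 79·41.1).
= 23656.2 − 14472 = 9184.2.
x̄_3 = 9184.2 / 166 = 55.327... → 55.3.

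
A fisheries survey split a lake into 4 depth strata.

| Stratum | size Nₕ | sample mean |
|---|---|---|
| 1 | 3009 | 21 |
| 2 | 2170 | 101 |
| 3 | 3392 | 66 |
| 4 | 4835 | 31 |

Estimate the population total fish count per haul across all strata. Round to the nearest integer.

Estimate total by summing Nₕ·x̄ₕ over strata.
3009·21 + 2170·101 + 3392·66 + 4835·31 = 63189 + 219170 + 223872 + 149885 = 656116.

656116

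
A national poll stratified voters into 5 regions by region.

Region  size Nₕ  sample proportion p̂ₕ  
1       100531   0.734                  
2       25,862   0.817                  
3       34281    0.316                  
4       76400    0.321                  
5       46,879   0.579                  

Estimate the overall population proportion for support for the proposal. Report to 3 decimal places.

Wₕ = Nₕ/N with N = 283953: 0.3540, 0.0911, 0.1207, 0.2691, 0.1651.
p̂_st = 0.3540·0.734 + 0.0911·0.817 + 0.1207·0.316 + 0.2691·0.321 + 0.1651·0.579 ≈ 0.55438... → 0.554.

0.554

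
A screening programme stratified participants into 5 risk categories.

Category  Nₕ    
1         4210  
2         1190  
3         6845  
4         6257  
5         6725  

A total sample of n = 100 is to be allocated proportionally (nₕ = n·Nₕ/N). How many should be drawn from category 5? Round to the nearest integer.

27

Share of category 5 = 6725/25227 = 0.26658.
Allocate 100 × 0.26658 = 26.658... → 27.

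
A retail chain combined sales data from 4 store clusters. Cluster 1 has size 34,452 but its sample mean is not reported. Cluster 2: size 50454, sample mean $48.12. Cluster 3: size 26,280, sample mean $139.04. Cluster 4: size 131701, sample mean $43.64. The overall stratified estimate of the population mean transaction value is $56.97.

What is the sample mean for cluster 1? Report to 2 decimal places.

Σ Nₕx̄ₕ = N·μ, so 34452·x̄_1 = 242887·56.97 − (50454·48.12 + 26280·139.04 + 131701·43.64).
= 13837272.39 − 11829249.32 = 2008023.07.
x̄_1 = 2008023.07 / 34452 = 58.2847... → 58.28.

58.28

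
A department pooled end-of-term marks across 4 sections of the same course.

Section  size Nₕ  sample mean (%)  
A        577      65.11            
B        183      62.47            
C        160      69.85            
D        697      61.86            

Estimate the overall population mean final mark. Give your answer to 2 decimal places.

N = 577 + 183 + 160 + 697 = 1617.
The stratified mean weights each stratum mean by its population share Nₕ/N.
Σ Nₕx̄ₕ = 577·65.11 + 183·62.47 + 160·69.85 + 697·61.86 = 37568.47 + 11432.01 + 11176 + 43116.42 = 103292.9.
Divide by N: 103292.9 / 1617 = 63.8793... → 63.88.

63.88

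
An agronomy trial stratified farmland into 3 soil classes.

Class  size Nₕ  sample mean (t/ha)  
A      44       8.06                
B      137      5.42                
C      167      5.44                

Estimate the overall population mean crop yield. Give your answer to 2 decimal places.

5.76

x̄_st = (Σ Nₕx̄ₕ) / (Σ Nₕ) = (44·8.06 + 137·5.42 + 167·5.44) / 348
= 2005.66 / 348 = 5.7634... → 5.76.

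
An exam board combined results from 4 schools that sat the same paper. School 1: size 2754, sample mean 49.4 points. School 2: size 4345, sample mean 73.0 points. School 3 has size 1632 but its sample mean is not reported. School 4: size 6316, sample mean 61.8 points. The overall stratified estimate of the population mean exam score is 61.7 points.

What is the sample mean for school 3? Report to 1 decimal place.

N = 2754 + 4345 + 1632 + 6316 = 15047.
Overall total = μ·N = 61.7·15047 = 928399.9.
Subtract the known strata: 2754·49.4 + 4345·73.0 + 6316·61.8 = 843561.4.
Remaining total for school 3: 928399.9 − 843561.4 = 84838.5.
Divide by its size: 84838.5 / 1632 = 51.984... → 52.0.

52.0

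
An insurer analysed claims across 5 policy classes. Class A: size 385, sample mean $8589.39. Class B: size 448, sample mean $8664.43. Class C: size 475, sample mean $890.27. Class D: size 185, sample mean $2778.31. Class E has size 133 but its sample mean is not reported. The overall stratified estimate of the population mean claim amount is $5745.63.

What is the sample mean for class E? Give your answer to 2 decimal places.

9149.99

N = 385 + 448 + 475 + 185 + 133 = 1626.
Overall total = μ·N = 5745.63·1626 = 9342394.38.
Subtract the known strata: 385·8589.39 + 448·8664.43 + 475·890.27 + 185·2778.31 = 8125445.39.
Remaining total for class E: 9342394.38 − 8125445.39 = 1216948.99.
Divide by its size: 1216948.99 / 133 = 9149.9924... → 9149.99.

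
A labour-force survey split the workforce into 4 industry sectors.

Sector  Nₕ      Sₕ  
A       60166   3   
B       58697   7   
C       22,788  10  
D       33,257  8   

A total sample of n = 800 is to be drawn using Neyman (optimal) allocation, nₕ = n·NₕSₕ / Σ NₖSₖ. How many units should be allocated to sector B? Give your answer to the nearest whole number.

Σ NₕSₕ = 60166·3 + 58697·7 + 22788·10 + 33257·8 = 1085313.
Share for B: 410879/1085313 = 0.37858.
n_B = 800 × 0.37858 = 302.865... → 303.

303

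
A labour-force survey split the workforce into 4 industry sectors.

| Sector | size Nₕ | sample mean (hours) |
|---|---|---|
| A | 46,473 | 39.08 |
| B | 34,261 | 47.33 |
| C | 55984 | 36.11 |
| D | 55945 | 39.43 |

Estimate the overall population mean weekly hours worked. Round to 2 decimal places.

39.79

x̄_st = (Σ Nₕx̄ₕ) / (Σ Nₕ) = (46473·39.08 + 34261·47.33 + 55984·36.11 + 55945·39.43) / 192663
= 7665231.56 / 192663 = 39.7857... → 39.79.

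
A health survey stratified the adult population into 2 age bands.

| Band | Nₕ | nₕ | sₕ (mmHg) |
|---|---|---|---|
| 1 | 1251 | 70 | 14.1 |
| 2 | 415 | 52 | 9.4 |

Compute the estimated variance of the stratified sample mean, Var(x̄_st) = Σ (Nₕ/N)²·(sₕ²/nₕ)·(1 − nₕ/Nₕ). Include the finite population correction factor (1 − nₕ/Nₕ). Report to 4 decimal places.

N = 1666; Wₕ = Nₕ/N.
band 1: (1251/1666)²·14.1²/70·(1 − 70/1251) = 1.5118106
band 2: (415/1666)²·9.4²/52·(1 − 52/415) = 0.0922268
Sum = 1.6040374 → 1.6040.

1.6040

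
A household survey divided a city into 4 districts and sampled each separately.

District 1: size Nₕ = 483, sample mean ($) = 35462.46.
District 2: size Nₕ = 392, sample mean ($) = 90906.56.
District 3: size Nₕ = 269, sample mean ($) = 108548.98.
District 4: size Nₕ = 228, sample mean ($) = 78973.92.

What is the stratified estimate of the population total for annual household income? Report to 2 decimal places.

99969469.08

1: 483·35462.46 = 17128368.18
2: 392·90906.56 = 35635371.52
3: 269·108548.98 = 29199675.62
4: 228·78973.92 = 18006053.76
τ̂ = Σ Nₕx̄ₕ = 99969469.08.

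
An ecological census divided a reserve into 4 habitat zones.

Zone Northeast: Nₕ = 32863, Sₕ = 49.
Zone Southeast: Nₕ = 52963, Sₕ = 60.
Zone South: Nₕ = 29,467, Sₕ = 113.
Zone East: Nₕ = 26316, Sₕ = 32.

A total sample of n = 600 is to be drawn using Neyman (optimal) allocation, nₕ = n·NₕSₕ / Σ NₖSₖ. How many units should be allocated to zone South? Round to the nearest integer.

Northeast: NₕSₕ = 32863·49 = 1610287
Southeast: NₕSₕ = 52963·60 = 3177780
South: NₕSₕ = 29467·113 = 3329771
East: NₕSₕ = 26316·32 = 842112
Σ NₕSₕ = 8959950.
n_South = 600·3329771/8959950 = 222.977... → 223.

223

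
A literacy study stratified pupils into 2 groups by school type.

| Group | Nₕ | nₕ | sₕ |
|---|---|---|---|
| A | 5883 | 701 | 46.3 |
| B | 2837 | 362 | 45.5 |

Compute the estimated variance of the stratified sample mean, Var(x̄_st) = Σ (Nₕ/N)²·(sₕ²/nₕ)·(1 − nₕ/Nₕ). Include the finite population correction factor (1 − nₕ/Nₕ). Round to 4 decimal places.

N = 8720; Wₕ = Nₕ/N.
group A: (5883/8720)²·46.3²/701·(1 − 701/5883) = 1.2260474
group B: (2837/8720)²·45.5²/362·(1 − 362/2837) = 0.5280995
Sum = 1.7541469 → 1.7541.

1.7541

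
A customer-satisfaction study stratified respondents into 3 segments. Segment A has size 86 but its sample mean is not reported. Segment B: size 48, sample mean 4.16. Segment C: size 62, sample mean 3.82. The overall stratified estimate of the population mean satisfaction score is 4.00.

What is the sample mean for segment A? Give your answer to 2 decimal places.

4.04

Σ Nₕx̄ₕ = N·μ, so 86·x̄_A = 196·4.00 − (48·4.16 + 62·3.82).
= 784 − 436.52 = 347.48.
x̄_A = 347.48 / 86 = 4.0405... → 4.04.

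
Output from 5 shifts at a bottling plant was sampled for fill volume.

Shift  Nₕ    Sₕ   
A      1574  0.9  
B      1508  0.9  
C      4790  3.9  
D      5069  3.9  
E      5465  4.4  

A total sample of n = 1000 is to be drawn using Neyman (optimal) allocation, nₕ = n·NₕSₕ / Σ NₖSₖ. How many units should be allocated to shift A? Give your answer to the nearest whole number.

Σ NₕSₕ = 1574·0.9 + 1508·0.9 + 4790·3.9 + 5069·3.9 + 5465·4.4 = 65269.9.
Share for A: 1416.6/65269.9 = 0.02170.
n_A = 1000 × 0.02170 = 21.704... → 22.

22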